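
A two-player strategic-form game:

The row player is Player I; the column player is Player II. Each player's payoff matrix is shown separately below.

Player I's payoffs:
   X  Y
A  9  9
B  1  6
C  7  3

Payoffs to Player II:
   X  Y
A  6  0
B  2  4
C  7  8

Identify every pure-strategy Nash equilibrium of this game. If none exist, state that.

Pure NE: (A, X)

Player I against X: payoffs 9, 1, 7 → best response A.
Player I against Y: payoffs 9, 6, 3 → best response A.
Player II against A: payoffs 6, 0 → best response X.
Player II against B: payoffs 2, 4 → best response Y.
Player II against C: payoffs 7, 8 → best response Y.
Mutual best responses: (A, X).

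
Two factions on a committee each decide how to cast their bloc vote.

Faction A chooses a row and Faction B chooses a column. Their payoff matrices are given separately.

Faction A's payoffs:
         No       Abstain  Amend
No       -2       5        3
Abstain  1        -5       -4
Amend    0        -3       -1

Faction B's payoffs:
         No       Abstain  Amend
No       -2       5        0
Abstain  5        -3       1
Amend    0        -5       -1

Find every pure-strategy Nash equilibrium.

Faction A against No: payoffs -2, 1, 0 → best response Abstain.
Faction A against Abstain: payoffs 5, -5, -3 → best response No.
Faction A against Amend: payoffs 3, -4, -1 → best response No.
Faction B against No: payoffs -2, 5, 0 → best response Abstain.
Faction B against Abstain: payoffs 5, -3, 1 → best response No.
Faction B against Amend: payoffs 0, -5, -1 → best response No.
Mutual best responses: (No, Abstain); (Abstain, No).

The pure Nash equilibria are (No, Abstain) and (Abstain, No).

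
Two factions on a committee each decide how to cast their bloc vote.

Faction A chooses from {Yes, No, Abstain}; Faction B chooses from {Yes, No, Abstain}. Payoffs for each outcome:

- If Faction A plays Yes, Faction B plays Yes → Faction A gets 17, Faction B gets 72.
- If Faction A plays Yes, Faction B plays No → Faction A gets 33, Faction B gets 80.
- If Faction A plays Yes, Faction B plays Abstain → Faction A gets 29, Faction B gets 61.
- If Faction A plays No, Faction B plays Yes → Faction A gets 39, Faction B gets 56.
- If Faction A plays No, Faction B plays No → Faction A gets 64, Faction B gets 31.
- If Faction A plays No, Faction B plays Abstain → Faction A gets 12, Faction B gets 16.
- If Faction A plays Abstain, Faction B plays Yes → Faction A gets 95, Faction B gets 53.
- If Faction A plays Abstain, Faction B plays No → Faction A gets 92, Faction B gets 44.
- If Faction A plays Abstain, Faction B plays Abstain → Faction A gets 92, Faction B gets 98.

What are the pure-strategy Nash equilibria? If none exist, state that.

The unique pure-strategy Nash equilibrium is (Abstain, Abstain).

(Yes, Yes): Faction A can switch to No (17 → 39). Not NE.
(Yes, No): Faction A can switch to No (33 → 64). Not NE.
(Yes, Abstain): Faction A can switch to Abstain (29 → 92). Not NE.
(No, Yes): Faction A can switch to Abstain (39 → 95). Not NE.
(No, No): Faction A can switch to Abstain (64 → 92). Not NE.
(No, Abstain): Faction A can switch to Yes (12 → 29). Not NE.
(Abstain, Abstain): Faction A gets 92, best alternative 29; Faction B gets 98, best alternative 53. No profitable deviation — NE.
(The remaining 2 profiles each have a profitable deviation by the same check.)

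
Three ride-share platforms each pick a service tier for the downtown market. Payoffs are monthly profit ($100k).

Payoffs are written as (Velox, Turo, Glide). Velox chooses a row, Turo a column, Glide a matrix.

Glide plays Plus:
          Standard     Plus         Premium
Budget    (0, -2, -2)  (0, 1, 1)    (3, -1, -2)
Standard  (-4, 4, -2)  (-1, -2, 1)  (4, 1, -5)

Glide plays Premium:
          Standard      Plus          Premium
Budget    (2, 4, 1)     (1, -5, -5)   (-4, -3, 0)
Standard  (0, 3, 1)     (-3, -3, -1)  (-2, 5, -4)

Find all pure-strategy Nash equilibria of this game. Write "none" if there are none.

(Budget, Standard, Premium); (Budget, Plus, Plus); (Standard, Premium, Premium)

For each player, find the best response to each opponent profile; mutual best responses are the pure NE.
Velox against (Standard, Plus): payoffs 0, -4 → best response Budget.
Velox against (Standard, Premium): payoffs 2, 0 → best response Budget.
Velox against (Plus, Plus): payoffs 0, -1 → best response Budget.
Velox against (Plus, Premium): payoffs 1, -3 → best response Budget.
Velox against (Premium, Plus): payoffs 3, 4 → best response Standard.
Velox against (Premium, Premium): payoffs -4, -2 → best response Standard.
Turo against (Budget, Plus): payoffs -2, 1, -1 → best response Plus.
Turo against (Budget, Premium): payoffs 4, -5, -3 → best response Standard.
Turo against (Standard, Plus): payoffs 4, -2, 1 → best response Standard.
Turo against (Standard, Premium): payoffs 3, -3, 5 → best response Premium.
Glide against (Budget, Standard): payoffs -2, 1 → best response Premium.
Glide against (Budget, Plus): payoffs 1, -5 → best response Plus.
Glide against (Budget, Premium): payoffs -2, 0 → best response Premium.
Glide against (Standard, Standard): payoffs -2, 1 → best response Premium.
Glide against (Standard, Plus): payoffs 1, -1 → best response Plus.
Glide against (Standard, Premium): payoffs -5, -4 → best response Premium.
Mutual best responses: (Budget, Standard, Premium); (Budget, Plus, Plus); (Standard, Premium, Premium).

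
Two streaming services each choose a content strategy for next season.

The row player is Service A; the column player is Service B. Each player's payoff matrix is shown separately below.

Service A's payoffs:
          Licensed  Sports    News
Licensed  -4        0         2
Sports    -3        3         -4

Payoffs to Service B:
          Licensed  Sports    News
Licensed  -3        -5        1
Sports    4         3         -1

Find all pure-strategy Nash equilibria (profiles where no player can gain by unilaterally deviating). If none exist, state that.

(Licensed, Licensed): Service A can switch to Sports (-4 → -3). Not NE.
(Licensed, Sports): Service A can switch to Sports (0 → 3). Not NE.
(Licensed, News): Service A gets 2, best alternative -4; Service B gets 1, best alternative -3. No profitable deviation — NE.
(Sports, Licensed): Service A gets -3, best alternative -4; Service B gets 4, best alternative 3. No profitable deviation — NE.
(Sports, Sports): Service B can switch to Licensed (3 → 4). Not NE.
(Sports, News): Service A can switch to Licensed (-4 → 2). Not NE.

The pure Nash equilibria are (Licensed, News), (Sports, Licensed).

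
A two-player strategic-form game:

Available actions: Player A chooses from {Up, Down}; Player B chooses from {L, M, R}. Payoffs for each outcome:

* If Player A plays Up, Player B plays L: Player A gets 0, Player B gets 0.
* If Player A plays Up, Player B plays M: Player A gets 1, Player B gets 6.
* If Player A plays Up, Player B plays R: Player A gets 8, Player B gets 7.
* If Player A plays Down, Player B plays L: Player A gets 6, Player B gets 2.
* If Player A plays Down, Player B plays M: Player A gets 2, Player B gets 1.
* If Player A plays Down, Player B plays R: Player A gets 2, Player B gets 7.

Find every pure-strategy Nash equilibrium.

Player A against L: payoffs 0, 6 → best response Down.
Player A against M: payoffs 1, 2 → best response Down.
Player A against R: payoffs 8, 2 → best response Up.
Player B against Up: payoffs 0, 6, 7 → best response R.
Player B against Down: payoffs 2, 1, 7 → best response R.
Mutual best responses: (Up, R).

(Up, R)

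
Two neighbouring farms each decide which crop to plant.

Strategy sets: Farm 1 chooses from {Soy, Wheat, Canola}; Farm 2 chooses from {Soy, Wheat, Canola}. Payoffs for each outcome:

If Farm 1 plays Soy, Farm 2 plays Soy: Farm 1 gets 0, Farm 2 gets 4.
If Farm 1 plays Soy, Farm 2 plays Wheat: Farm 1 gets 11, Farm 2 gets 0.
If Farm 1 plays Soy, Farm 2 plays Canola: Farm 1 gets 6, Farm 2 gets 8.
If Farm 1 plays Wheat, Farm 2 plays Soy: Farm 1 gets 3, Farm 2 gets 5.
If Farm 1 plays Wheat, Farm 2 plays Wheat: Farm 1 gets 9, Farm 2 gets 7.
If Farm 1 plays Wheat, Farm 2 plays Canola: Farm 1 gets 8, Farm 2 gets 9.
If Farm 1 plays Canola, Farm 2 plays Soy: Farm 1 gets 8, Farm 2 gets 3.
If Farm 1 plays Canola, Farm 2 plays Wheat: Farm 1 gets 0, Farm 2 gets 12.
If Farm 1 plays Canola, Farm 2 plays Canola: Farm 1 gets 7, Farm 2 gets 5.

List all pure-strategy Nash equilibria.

Pure NE: (Wheat, Canola)

Farm 1 against Soy: payoffs 0, 3, 8 → best response Canola.
Farm 1 against Wheat: payoffs 11, 9, 0 → best response Soy.
Farm 1 against Canola: payoffs 6, 8, 7 → best response Wheat.
Farm 2 against Soy: payoffs 4, 0, 8 → best response Canola.
Farm 2 against Wheat: payoffs 5, 7, 9 → best response Canola.
Farm 2 against Canola: payoffs 3, 12, 5 → best response Wheat.
Mutual best responses: (Wheat, Canola).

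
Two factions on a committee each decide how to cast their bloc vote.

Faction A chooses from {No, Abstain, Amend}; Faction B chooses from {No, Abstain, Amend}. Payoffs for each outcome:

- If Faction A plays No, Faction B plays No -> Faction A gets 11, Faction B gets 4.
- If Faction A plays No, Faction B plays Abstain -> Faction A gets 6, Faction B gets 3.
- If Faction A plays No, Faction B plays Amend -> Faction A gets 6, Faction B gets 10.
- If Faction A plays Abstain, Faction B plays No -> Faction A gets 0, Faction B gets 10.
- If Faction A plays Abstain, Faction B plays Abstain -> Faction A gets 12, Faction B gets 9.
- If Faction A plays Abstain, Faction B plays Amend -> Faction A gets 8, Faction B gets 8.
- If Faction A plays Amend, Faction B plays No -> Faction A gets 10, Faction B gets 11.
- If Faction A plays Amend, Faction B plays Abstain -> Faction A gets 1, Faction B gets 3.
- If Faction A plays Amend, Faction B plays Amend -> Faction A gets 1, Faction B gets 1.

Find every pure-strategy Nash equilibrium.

This game has no pure Nash equilibrium.

For each player, find the best response to each opponent profile; mutual best responses are the pure NE.
Faction A against No: payoffs 11, 0, 10 → best response No.
Faction A against Abstain: payoffs 6, 12, 1 → best response Abstain.
Faction A against Amend: payoffs 6, 8, 1 → best response Abstain.
Faction B against No: payoffs 4, 3, 10 → best response Amend.
Faction B against Abstain: payoffs 10, 9, 8 → best response No.
Faction B against Amend: payoffs 11, 3, 1 → best response No.
No profile is a mutual best response for all players.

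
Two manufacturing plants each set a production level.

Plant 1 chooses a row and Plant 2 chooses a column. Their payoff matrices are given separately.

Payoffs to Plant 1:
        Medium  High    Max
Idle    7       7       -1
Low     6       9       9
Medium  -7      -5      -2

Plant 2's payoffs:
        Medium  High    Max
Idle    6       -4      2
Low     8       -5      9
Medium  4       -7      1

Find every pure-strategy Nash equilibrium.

Plant 1 against Medium: payoffs 7, 6, -7 → best response Idle.
Plant 1 against High: payoffs 7, 9, -5 → best response Low.
Plant 1 against Max: payoffs -1, 9, -2 → best response Low.
Plant 2 against Idle: payoffs 6, -4, 2 → best response Medium.
Plant 2 against Low: payoffs 8, -5, 9 → best response Max.
Plant 2 against Medium: payoffs 4, -7, 1 → best response Medium.
Mutual best responses: (Idle, Medium); (Low, Max).

The pure Nash equilibria are (Idle, Medium) and (Low, Max).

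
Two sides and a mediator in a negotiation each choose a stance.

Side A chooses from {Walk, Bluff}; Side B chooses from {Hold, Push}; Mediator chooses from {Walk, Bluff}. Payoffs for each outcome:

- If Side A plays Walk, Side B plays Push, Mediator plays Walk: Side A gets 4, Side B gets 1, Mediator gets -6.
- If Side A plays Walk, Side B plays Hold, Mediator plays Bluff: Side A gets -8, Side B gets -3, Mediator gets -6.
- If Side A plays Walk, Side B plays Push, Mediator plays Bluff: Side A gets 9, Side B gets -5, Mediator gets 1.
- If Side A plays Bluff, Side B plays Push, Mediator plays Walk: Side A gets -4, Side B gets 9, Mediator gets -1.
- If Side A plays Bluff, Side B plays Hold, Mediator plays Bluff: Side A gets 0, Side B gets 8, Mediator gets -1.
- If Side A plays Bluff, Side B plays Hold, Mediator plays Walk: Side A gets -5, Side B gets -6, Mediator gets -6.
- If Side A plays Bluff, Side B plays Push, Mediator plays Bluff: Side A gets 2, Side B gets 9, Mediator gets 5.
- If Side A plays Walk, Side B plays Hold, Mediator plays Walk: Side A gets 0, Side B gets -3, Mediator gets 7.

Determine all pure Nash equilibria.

(Walk, Hold, Walk): Side B can switch to Push (-3 → 1). Not NE.
(Walk, Hold, Bluff): Side A can switch to Bluff (-8 → 0). Not NE.
(Walk, Push, Walk): Mediator can switch to Bluff (-6 → 1). Not NE.
(Walk, Push, Bluff): Side B can switch to Hold (-5 → -3). Not NE.
(Bluff, Hold, Walk): Side A can switch to Walk (-5 → 0). Not NE.
(Bluff, Hold, Bluff): Side B can switch to Push (8 → 9). Not NE.
(Bluff, Push, Walk): Side A can switch to Walk (-4 → 4). Not NE.
(Bluff, Push, Bluff): Side A can switch to Walk (2 → 9). Not NE.

There is no pure-strategy Nash equilibrium.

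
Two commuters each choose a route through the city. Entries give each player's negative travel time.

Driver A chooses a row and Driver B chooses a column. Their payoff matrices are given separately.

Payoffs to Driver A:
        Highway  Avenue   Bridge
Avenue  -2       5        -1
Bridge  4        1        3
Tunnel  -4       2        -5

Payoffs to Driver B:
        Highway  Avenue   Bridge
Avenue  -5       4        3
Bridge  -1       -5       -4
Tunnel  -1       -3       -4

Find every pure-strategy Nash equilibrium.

Driver A against Highway: payoffs -2, 4, -4 → best response Bridge.
Driver A against Avenue: payoffs 5, 1, 2 → best response Avenue.
Driver A against Bridge: payoffs -1, 3, -5 → best response Bridge.
Driver B against Avenue: payoffs -5, 4, 3 → best response Avenue.
Driver B against Bridge: payoffs -1, -5, -4 → best response Highway.
Driver B against Tunnel: payoffs -1, -3, -4 → best response Highway.
Mutual best responses: (Avenue, Avenue); (Bridge, Highway).

(Avenue, Avenue), (Bridge, Highway)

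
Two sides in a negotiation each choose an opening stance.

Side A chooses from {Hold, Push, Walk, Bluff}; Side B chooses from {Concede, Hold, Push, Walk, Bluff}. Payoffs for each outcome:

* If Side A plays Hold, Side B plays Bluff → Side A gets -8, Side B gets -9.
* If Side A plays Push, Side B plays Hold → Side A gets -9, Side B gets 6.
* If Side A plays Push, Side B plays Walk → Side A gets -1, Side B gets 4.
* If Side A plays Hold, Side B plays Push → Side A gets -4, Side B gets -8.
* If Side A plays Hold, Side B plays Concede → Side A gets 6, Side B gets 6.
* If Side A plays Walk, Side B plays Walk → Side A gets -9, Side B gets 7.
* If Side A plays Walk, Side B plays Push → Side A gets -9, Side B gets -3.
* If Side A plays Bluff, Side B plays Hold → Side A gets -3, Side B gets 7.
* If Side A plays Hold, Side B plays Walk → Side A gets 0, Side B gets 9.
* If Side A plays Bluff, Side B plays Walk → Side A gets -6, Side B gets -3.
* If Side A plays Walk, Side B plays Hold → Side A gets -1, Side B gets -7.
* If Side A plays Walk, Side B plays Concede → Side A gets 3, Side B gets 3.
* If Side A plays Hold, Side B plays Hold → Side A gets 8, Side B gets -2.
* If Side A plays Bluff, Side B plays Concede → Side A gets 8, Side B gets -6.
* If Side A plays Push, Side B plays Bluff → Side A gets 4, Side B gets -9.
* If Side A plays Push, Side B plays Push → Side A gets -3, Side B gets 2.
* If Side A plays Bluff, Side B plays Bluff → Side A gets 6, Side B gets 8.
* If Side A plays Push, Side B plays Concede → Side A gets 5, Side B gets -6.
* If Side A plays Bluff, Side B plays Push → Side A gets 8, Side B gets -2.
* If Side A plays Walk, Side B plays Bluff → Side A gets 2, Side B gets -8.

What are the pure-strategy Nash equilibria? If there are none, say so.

The pure Nash equilibria are (Hold, Walk), (Bluff, Bluff).

Side A against Concede: payoffs 6, 5, 3, 8 → best response Bluff.
Side A against Hold: payoffs 8, -9, -1, -3 → best response Hold.
Side A against Push: payoffs -4, -3, -9, 8 → best response Bluff.
Side A against Walk: payoffs 0, -1, -9, -6 → best response Hold.
Side A against Bluff: payoffs -8, 4, 2, 6 → best response Bluff.
Side B against Hold: payoffs 6, -2, -8, 9, -9 → best response Walk.
Side B against Push: payoffs -6, 6, 2, 4, -9 → best response Hold.
Side B against Walk: payoffs 3, -7, -3, 7, -8 → best response Walk.
Side B against Bluff: payoffs -6, 7, -2, -3, 8 → best response Bluff.
Mutual best responses: (Hold, Walk); (Bluff, Bluff).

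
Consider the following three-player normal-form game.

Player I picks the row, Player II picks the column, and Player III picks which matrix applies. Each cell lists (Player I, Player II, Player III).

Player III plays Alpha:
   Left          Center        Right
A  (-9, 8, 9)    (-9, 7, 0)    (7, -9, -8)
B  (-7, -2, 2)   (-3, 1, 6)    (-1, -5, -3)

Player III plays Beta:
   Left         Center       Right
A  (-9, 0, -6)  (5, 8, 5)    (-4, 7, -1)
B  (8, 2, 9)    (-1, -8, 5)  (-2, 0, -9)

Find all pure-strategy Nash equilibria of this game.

(A, Left, Alpha): Player I can switch to B (-9 → -7). Not NE.
(A, Left, Beta): Player I can switch to B (-9 → 8). Not NE.
(A, Center, Alpha): Player I can switch to B (-9 → -3). Not NE.
(A, Center, Beta): Player I gets 5, best alternative -1; Player II gets 8, best alternative 7; Player III gets 5, best alternative 0. No profitable deviation — NE.
(A, Right, Alpha): Player II can switch to Left (-9 → 8). Not NE.
(A, Right, Beta): Player I can switch to B (-4 → -2). Not NE.
(B, Left, Alpha): Player II can switch to Center (-2 → 1). Not NE.
(B, Left, Beta): Player I gets 8, best alternative -9; Player II gets 2, best alternative 0; Player III gets 9, best alternative 2. No profitable deviation — NE.
(B, Center, Alpha): Player I gets -3, best alternative -9; Player II gets 1, best alternative -2; Player III gets 6, best alternative 5. No profitable deviation — NE.
(The remaining 3 profiles each have a profitable deviation by the same check.)

The pure Nash equilibria are (A, Center, Beta); (B, Left, Beta); (B, Center, Alpha).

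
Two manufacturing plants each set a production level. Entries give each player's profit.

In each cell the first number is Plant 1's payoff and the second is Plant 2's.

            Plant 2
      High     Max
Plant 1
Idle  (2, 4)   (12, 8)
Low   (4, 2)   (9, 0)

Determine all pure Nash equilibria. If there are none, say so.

Mark each player's best response to every combination of opponents' strategies; a profile where every player is best-responding is a pure Nash equilibrium.
Plant 1 against High: payoffs 2, 4 → best response Low.
Plant 1 against Max: payoffs 12, 9 → best response Idle.
Plant 2 against Idle: payoffs 4, 8 → best response Max.
Plant 2 against Low: payoffs 2, 0 → best response High.
Mutual best responses: (Idle, Max); (Low, High).

The pure Nash equilibria are (Idle, Max), (Low, High).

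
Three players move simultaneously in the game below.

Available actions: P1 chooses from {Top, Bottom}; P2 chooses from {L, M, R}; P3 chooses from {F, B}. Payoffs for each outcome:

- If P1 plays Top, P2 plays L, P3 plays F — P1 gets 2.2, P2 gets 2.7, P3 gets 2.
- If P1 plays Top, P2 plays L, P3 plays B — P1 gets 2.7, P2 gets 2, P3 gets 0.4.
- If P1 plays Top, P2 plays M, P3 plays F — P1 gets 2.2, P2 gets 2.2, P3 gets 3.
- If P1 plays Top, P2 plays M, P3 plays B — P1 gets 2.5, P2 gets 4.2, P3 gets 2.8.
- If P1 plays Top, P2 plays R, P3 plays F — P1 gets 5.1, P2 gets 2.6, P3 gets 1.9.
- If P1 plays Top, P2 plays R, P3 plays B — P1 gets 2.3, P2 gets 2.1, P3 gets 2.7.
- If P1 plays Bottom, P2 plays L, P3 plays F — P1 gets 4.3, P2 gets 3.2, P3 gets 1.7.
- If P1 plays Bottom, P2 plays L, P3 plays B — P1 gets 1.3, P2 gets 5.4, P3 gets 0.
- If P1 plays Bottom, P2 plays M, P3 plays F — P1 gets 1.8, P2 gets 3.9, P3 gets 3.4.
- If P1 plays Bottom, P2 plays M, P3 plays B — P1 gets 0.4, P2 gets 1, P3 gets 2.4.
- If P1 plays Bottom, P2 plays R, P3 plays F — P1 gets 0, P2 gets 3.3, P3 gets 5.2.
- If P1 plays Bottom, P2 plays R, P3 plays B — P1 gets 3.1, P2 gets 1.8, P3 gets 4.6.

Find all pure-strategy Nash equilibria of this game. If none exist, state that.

(Top, L, F): P1 can switch to Bottom (2.2 → 4.3). Not NE.
(Top, L, B): P2 can switch to M (2 → 4.2). Not NE.
(Top, M, F): P2 can switch to L (2.2 → 2.7). Not NE.
(Top, M, B): P3 can switch to F (2.8 → 3). Not NE.
(Top, R, F): P2 can switch to L (2.6 → 2.7). Not NE.
(Top, R, B): P1 can switch to Bottom (2.3 → 3.1). Not NE.
(The remaining 6 profiles each have a profitable deviation by the same check.)

none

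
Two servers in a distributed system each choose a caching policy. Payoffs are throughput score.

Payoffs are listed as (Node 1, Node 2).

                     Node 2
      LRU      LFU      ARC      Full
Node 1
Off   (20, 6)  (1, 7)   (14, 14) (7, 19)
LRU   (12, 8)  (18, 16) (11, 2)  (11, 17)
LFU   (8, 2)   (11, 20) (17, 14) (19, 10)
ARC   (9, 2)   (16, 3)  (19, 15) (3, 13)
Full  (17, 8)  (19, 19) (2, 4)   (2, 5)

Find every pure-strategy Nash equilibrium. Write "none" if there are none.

For each strategy profile, look for a profitable unilateral deviation.
(Off, LRU): Node 2 can switch to LFU (6 → 7). Not NE.
(Off, LFU): Node 1 can switch to LRU (1 → 18). Not NE.
(Off, ARC): Node 1 can switch to LFU (14 → 17). Not NE.
(Off, Full): Node 1 can switch to LRU (7 → 11). Not NE.
(LRU, LRU): Node 1 can switch to Off (12 → 20). Not NE.
(LRU, LFU): Node 1 can switch to Full (18 → 19). Not NE.
(LRU, ARC): Node 1 can switch to Off (11 → 14). Not NE.
(LRU, Full): Node 1 can switch to LFU (11 → 19). Not NE.
(LFU, LRU): Node 1 can switch to Off (8 → 20). Not NE.
(LFU, LFU): Node 1 can switch to LRU (11 → 18). Not NE.
(LFU, ARC): Node 1 can switch to ARC (17 → 19). Not NE.
(LFU, Full): Node 2 can switch to LFU (10 → 20). Not NE.
(ARC, ARC): Node 1 gets 19, best alternative 17; Node 2 gets 15, best alternative 13. No profitable deviation — NE.
(Full, LFU): Node 1 gets 19, best alternative 18; Node 2 gets 19, best alternative 8. No profitable deviation — NE.
(The remaining 6 profiles each have a profitable deviation by the same check.)

(ARC, ARC) and (Full, LFU)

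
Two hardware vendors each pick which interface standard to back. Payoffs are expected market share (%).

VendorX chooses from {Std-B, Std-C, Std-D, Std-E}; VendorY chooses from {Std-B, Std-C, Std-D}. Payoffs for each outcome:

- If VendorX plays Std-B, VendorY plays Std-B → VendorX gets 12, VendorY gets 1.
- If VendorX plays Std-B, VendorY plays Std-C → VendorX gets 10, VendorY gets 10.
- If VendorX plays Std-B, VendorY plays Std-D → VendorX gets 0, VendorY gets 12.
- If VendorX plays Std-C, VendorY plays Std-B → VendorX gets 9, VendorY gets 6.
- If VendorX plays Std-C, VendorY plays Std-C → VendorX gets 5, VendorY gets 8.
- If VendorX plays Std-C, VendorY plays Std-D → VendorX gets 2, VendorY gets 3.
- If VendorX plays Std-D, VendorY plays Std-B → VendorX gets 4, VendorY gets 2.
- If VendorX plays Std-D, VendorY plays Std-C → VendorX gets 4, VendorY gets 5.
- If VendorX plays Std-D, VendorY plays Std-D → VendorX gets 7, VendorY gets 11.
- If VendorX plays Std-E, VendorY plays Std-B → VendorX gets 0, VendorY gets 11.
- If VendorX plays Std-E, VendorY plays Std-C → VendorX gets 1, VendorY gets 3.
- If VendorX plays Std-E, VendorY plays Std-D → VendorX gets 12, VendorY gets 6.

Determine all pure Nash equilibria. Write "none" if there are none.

(Std-B, Std-B): VendorY can switch to Std-C (1 → 10). Not NE.
(Std-B, Std-C): VendorY can switch to Std-D (10 → 12). Not NE.
(Std-B, Std-D): VendorX can switch to Std-C (0 → 2). Not NE.
(Std-C, Std-B): VendorX can switch to Std-B (9 → 12). Not NE.
(Std-C, Std-C): VendorX can switch to Std-B (5 → 10). Not NE.
(Std-C, Std-D): VendorX can switch to Std-D (2 → 7). Not NE.
(Std-D, Std-B): VendorX can switch to Std-B (4 → 12). Not NE.
(Std-D, Std-C): VendorX can switch to Std-B (4 → 10). Not NE.
(Std-D, Std-D): VendorX can switch to Std-E (7 → 12). Not NE.
(Std-E, Std-B): VendorX can switch to Std-B (0 → 12). Not NE.
(The remaining 2 profiles each have a profitable deviation by the same check.)

This game has no pure Nash equilibrium.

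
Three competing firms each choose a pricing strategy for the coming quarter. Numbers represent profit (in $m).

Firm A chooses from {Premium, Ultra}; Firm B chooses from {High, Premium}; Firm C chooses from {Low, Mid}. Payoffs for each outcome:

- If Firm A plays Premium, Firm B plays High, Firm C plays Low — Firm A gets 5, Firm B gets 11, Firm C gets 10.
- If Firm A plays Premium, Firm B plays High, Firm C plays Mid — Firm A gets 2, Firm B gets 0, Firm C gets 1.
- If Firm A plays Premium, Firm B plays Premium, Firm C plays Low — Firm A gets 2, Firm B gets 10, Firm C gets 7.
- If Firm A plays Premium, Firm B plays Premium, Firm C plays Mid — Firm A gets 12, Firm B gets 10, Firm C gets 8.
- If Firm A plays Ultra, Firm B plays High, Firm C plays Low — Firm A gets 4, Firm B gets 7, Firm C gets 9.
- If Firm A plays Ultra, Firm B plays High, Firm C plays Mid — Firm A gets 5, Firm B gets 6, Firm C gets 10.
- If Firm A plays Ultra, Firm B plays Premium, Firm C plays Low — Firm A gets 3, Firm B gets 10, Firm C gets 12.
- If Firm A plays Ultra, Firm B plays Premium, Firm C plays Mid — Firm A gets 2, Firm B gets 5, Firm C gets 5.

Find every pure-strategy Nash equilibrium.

(Premium, High, Low): Firm A gets 5, best alternative 4; Firm B gets 11, best alternative 10; Firm C gets 10, best alternative 1. No profitable deviation — NE.
(Premium, High, Mid): Firm A can switch to Ultra (2 → 5). Not NE.
(Premium, Premium, Low): Firm A can switch to Ultra (2 → 3). Not NE.
(Premium, Premium, Mid): Firm A gets 12, best alternative 2; Firm B gets 10, best alternative 0; Firm C gets 8, best alternative 7. No profitable deviation — NE.
(Ultra, High, Low): Firm A can switch to Premium (4 → 5). Not NE.
(Ultra, High, Mid): Firm A gets 5, best alternative 2; Firm B gets 6, best alternative 5; Firm C gets 10, best alternative 9. No profitable deviation — NE.
(Ultra, Premium, Low): Firm A gets 3, best alternative 2; Firm B gets 10, best alternative 7; Firm C gets 12, best alternative 5. No profitable deviation — NE.
(Ultra, Premium, Mid): Firm A can switch to Premium (2 → 12). Not NE.

Pure-strategy Nash equilibria: (Premium, High, Low), (Premium, Premium, Mid), (Ultra, High, Mid), (Ultra, Premium, Low)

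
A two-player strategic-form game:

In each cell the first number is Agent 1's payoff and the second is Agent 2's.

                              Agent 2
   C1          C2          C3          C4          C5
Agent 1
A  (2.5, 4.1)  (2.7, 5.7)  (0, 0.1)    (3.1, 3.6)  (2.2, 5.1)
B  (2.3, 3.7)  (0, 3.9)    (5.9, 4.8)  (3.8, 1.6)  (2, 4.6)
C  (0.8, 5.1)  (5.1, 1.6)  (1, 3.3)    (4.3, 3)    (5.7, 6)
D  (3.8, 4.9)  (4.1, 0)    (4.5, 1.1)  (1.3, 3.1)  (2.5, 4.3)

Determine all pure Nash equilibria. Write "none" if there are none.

(A, C1): Agent 1 can switch to D (2.5 → 3.8). Not NE.
(A, C2): Agent 1 can switch to C (2.7 → 5.1). Not NE.
(A, C3): Agent 1 can switch to B (0 → 5.9). Not NE.
(A, C4): Agent 1 can switch to B (3.1 → 3.8). Not NE.
(A, C5): Agent 1 can switch to C (2.2 → 5.7). Not NE.
(B, C1): Agent 1 can switch to A (2.3 → 2.5). Not NE.
(B, C2): Agent 1 can switch to A (0 → 2.7). Not NE.
(B, C3): Agent 1 gets 5.9, best alternative 4.5; Agent 2 gets 4.8, best alternative 4.6. No profitable deviation — NE.
(B, C4): Agent 1 can switch to C (3.8 → 4.3). Not NE.
(C, C5): Agent 1 gets 5.7, best alternative 2.5; Agent 2 gets 6, best alternative 5.1. No profitable deviation — NE.
(D, C1): Agent 1 gets 3.8, best alternative 2.5; Agent 2 gets 4.9, best alternative 4.3. No profitable deviation — NE.
(The remaining 9 profiles each have a profitable deviation by the same check.)

The pure Nash equilibria are (B, C3), (C, C5), (D, C1).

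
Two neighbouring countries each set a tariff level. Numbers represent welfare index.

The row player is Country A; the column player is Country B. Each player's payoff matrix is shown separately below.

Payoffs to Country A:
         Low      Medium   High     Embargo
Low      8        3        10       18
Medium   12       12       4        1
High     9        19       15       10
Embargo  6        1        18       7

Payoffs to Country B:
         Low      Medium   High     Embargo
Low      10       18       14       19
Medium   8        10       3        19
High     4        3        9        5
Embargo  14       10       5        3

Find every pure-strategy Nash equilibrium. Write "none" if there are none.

For each player, find the best response to each opponent profile; mutual best responses are the pure NE.
Country A against Low: payoffs 8, 12, 9, 6 → best response Medium.
Country A against Medium: payoffs 3, 12, 19, 1 → best response High.
Country A against High: payoffs 10, 4, 15, 18 → best response Embargo.
Country A against Embargo: payoffs 18, 1, 10, 7 → best response Low.
Country B against Low: payoffs 10, 18, 14, 19 → best response Embargo.
Country B against Medium: payoffs 8, 10, 3, 19 → best response Embargo.
Country B against High: payoffs 4, 3, 9, 5 → best response High.
Country B against Embargo: payoffs 14, 10, 5, 3 → best response Low.
Mutual best responses: (Low, Embargo).

(Low, Embargo)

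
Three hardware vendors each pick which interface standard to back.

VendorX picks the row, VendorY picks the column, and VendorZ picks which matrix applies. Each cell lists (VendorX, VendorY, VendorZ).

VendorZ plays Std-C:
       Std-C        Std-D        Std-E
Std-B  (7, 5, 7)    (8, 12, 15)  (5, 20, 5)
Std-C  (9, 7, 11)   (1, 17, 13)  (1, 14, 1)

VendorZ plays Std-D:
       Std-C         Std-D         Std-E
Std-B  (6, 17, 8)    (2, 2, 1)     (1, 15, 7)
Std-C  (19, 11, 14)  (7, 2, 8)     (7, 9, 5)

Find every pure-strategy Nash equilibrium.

(Std-C, Std-C, Std-D)

(Std-B, Std-C, Std-C): VendorX can switch to Std-C (7 → 9). Not NE.
(Std-B, Std-C, Std-D): VendorX can switch to Std-C (6 → 19). Not NE.
(Std-B, Std-D, Std-C): VendorY can switch to Std-E (12 → 20). Not NE.
(Std-B, Std-D, Std-D): VendorX can switch to Std-C (2 → 7). Not NE.
(Std-B, Std-E, Std-C): VendorZ can switch to Std-D (5 → 7). Not NE.
(Std-B, Std-E, Std-D): VendorX can switch to Std-C (1 → 7). Not NE.
(Std-C, Std-C, Std-C): VendorY can switch to Std-D (7 → 17). Not NE.
(Std-C, Std-C, Std-D): VendorX gets 19, best alternative 6; VendorY gets 11, best alternative 9; VendorZ gets 14, best alternative 11. No profitable deviation — NE.
(Std-C, Std-D, Std-C): VendorX can switch to Std-B (1 → 8). Not NE.
(The remaining 3 profiles each have a profitable deviation by the same check.)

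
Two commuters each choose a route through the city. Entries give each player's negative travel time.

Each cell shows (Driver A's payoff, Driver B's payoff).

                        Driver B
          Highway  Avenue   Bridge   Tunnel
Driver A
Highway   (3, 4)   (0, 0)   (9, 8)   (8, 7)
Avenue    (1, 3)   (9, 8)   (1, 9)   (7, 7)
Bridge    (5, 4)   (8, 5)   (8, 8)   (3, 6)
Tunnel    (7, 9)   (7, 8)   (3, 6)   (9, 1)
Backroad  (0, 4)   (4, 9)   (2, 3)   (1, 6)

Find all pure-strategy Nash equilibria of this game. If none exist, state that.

(Highway, Bridge), (Tunnel, Highway)

Driver A against Highway: payoffs 3, 1, 5, 7, 0 → best response Tunnel.
Driver A against Avenue: payoffs 0, 9, 8, 7, 4 → best response Avenue.
Driver A against Bridge: payoffs 9, 1, 8, 3, 2 → best response Highway.
Driver A against Tunnel: payoffs 8, 7, 3, 9, 1 → best response Tunnel.
Driver B against Highway: payoffs 4, 0, 8, 7 → best response Bridge.
Driver B against Avenue: payoffs 3, 8, 9, 7 → best response Bridge.
Driver B against Bridge: payoffs 4, 5, 8, 6 → best response Bridge.
Driver B against Tunnel: payoffs 9, 8, 6, 1 → best response Highway.
Driver B against Backroad: payoffs 4, 9, 3, 6 → best response Avenue.
Mutual best responses: (Highway, Bridge); (Tunnel, Highway).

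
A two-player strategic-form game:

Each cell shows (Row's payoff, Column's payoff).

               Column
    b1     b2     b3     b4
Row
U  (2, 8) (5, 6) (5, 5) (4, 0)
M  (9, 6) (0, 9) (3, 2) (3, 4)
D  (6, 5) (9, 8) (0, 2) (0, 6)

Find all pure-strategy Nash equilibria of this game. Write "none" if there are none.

The unique pure-strategy Nash equilibrium is (D, b2).

Row against b1: payoffs 2, 9, 6 → best response M.
Row against b2: payoffs 5, 0, 9 → best response D.
Row against b3: payoffs 5, 3, 0 → best response U.
Row against b4: payoffs 4, 3, 0 → best response U.
Column against U: payoffs 8, 6, 5, 0 → best response b1.
Column against M: payoffs 6, 9, 2, 4 → best response b2.
Column against D: payoffs 5, 8, 2, 6 → best response b2.
Mutual best responses: (D, b2).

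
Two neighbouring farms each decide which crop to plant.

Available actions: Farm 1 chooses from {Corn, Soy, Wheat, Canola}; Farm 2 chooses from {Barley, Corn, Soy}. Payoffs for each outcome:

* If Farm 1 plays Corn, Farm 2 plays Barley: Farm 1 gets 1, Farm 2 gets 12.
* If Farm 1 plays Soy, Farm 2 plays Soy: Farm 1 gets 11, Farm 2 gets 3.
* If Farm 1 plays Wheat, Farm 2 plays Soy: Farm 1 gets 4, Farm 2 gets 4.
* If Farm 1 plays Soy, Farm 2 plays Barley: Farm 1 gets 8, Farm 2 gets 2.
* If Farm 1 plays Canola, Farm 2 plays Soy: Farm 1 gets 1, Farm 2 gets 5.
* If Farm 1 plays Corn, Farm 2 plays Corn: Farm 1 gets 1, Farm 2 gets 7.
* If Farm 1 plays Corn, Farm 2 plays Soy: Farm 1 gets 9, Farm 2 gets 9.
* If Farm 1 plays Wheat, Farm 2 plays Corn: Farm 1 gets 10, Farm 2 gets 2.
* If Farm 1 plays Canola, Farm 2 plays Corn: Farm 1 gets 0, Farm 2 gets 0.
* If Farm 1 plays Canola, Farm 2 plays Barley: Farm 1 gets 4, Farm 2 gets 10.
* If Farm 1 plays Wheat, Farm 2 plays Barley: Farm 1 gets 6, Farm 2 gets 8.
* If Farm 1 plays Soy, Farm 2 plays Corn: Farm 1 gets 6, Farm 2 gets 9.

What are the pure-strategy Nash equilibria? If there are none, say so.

Mark each player's best response to every combination of opponents' strategies; a profile where every player is best-responding is a pure Nash equilibrium.
Farm 1 against Barley: payoffs 1, 8, 6, 4 → best response Soy.
Farm 1 against Corn: payoffs 1, 6, 10, 0 → best response Wheat.
Farm 1 against Soy: payoffs 9, 11, 4, 1 → best response Soy.
Farm 2 against Corn: payoffs 12, 7, 9 → best response Barley.
Farm 2 against Soy: payoffs 2, 9, 3 → best response Corn.
Farm 2 against Wheat: payoffs 8, 2, 4 → best response Barley.
Farm 2 against Canola: payoffs 10, 0, 5 → best response Barley.
No profile is a mutual best response for all players.

none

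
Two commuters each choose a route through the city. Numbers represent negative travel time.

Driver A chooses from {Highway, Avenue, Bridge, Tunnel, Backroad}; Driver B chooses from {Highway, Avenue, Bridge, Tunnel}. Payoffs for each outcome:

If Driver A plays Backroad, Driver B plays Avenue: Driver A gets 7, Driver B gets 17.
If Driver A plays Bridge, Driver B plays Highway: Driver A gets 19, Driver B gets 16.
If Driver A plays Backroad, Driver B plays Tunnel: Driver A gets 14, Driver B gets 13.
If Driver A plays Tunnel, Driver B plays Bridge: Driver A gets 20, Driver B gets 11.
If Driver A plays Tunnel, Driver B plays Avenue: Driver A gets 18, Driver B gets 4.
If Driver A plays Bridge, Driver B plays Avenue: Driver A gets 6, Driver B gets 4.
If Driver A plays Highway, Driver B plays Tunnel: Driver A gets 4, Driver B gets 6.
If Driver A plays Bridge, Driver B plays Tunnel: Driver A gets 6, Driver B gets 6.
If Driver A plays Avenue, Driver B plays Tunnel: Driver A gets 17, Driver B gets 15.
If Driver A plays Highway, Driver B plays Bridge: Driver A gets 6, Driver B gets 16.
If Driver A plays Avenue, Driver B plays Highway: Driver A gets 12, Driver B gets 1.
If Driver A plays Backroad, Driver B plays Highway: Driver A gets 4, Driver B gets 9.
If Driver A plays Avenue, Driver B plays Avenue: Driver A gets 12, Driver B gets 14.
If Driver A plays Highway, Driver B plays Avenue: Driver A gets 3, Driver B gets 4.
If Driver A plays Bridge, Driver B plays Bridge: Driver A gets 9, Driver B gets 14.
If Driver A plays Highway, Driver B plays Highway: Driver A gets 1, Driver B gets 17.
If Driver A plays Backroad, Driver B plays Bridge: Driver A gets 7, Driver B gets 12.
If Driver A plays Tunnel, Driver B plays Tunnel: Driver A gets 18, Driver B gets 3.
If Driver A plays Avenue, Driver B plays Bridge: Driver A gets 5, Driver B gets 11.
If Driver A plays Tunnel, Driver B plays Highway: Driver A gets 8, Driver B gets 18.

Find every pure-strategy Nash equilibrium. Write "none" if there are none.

(Highway, Highway): Driver A can switch to Avenue (1 → 12). Not NE.
(Highway, Avenue): Driver A can switch to Avenue (3 → 12). Not NE.
(Highway, Bridge): Driver A can switch to Bridge (6 → 9). Not NE.
(Highway, Tunnel): Driver A can switch to Avenue (4 → 17). Not NE.
(Avenue, Highway): Driver A can switch to Bridge (12 → 19). Not NE.
(Avenue, Avenue): Driver A can switch to Tunnel (12 → 18). Not NE.
(Bridge, Highway): Driver A gets 19, best alternative 12; Driver B gets 16, best alternative 14. No profitable deviation — NE.
(The remaining 13 profiles each have a profitable deviation by the same check.)

Pure NE: (Bridge, Highway)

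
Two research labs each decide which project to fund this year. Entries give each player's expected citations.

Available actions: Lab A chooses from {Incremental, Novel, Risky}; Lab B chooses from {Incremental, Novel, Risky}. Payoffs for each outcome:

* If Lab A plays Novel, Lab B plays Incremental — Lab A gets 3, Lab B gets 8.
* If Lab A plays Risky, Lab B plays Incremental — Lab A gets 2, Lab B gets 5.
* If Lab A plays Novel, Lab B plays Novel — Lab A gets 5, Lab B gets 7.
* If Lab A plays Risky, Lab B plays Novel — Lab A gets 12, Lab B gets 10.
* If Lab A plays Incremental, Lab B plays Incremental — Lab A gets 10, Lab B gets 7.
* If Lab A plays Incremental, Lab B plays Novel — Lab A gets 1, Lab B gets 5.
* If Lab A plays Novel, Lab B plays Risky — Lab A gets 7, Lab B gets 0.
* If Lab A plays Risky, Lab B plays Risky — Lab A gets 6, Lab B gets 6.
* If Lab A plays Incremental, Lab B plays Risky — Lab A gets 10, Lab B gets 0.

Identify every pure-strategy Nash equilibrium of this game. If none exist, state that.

(Incremental, Incremental) and (Risky, Novel)

Mark each player's best response to every combination of opponents' strategies; a profile where every player is best-responding is a pure Nash equilibrium.
Lab A against Incremental: payoffs 10, 3, 2 → best response Incremental.
Lab A against Novel: payoffs 1, 5, 12 → best response Risky.
Lab A against Risky: payoffs 10, 7, 6 → best response Incremental.
Lab B against Incremental: payoffs 7, 5, 0 → best response Incremental.
Lab B against Novel: payoffs 8, 7, 0 → best response Incremental.
Lab B against Risky: payoffs 5, 10, 6 → best response Novel.
Mutual best responses: (Incremental, Incremental); (Risky, Novel).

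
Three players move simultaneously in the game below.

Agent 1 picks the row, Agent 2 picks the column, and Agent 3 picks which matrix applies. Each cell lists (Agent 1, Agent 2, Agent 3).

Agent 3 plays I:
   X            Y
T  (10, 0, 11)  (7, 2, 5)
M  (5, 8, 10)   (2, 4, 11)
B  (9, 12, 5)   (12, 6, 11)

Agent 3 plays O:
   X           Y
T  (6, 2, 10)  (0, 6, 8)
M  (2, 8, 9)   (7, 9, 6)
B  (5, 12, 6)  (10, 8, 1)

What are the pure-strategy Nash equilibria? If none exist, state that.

Agent 1 against (X, I): payoffs 10, 5, 9 → best response T.
Agent 1 against (X, O): payoffs 6, 2, 5 → best response T.
Agent 1 against (Y, I): payoffs 7, 2, 12 → best response B.
Agent 1 against (Y, O): payoffs 0, 7, 10 → best response B.
Agent 2 against (T, I): payoffs 0, 2 → best response Y.
Agent 2 against (T, O): payoffs 2, 6 → best response Y.
Agent 2 against (M, I): payoffs 8, 4 → best response X.
Agent 2 against (M, O): payoffs 8, 9 → best response Y.
Agent 2 against (B, I): payoffs 12, 6 → best response X.
Agent 2 against (B, O): payoffs 12, 8 → best response X.
Agent 3 against (T, X): payoffs 11, 10 → best response I.
Agent 3 against (T, Y): payoffs 5, 8 → best response O.
Agent 3 against (M, X): payoffs 10, 9 → best response I.
Agent 3 against (M, Y): payoffs 11, 6 → best response I.
Agent 3 against (B, X): payoffs 5, 6 → best response O.
Agent 3 against (B, Y): payoffs 11, 1 → best response I.
No profile is a mutual best response for all players.

This game has no pure Nash equilibrium.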